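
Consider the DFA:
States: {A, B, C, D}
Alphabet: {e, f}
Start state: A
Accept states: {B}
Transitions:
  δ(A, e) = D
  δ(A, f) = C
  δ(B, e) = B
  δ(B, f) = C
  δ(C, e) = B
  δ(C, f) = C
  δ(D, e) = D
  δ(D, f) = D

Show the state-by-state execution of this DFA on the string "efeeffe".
read 'e': A → D
  read 'f': D → D
  read 'e': D → D
  read 'e': D → D
  read 'f': D → D
  read 'f': D → D
  read 'e': D → D
A -> D -> D -> D -> D -> D -> D -> D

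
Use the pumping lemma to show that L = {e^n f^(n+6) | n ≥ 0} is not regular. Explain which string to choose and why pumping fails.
Assume L is regular with pumping length p. Idea: pumping the e-block breaks the fixed offset of 6.
Choose s = e^p f^(p+6) ∈ L. By the pumping lemma, s = xyz with |xy| ≤ p, |y| > 0, so y = e^k with k ≥ 1. Then xy²z = e^(p+k) f^(p+6). For this to be in L we would need p+6 = (p+k)+6, i.e. k = 0, contradicting k ≥ 1. So xy²z ∉ L.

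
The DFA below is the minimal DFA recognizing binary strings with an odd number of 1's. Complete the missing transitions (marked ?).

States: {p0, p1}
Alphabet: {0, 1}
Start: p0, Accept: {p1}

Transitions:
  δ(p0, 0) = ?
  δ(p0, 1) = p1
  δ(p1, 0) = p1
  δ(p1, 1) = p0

From the language and accept set, identify what each state tracks — p0: even number of 1's so far; p1: odd number of 1's so far.
Each missing δ(q, a) is the state matching the new tracked value after reading a.
δ(p0, 0) = p0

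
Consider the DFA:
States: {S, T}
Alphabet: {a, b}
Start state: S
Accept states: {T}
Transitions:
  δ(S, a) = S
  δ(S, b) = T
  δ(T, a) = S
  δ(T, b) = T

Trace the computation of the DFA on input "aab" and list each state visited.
read 'a': S → S
  read 'a': S → S
  read 'b': S → T
S -> S -> S -> T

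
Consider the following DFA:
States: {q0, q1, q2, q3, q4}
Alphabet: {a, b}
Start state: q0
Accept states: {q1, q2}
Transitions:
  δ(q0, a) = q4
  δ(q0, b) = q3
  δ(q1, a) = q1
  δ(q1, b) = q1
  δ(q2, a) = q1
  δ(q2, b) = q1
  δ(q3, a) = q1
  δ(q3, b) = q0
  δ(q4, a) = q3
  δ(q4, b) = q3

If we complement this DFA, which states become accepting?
Complement accept states = All states \ Original accept states
= {q0, q1, q2, q3, q4} \ {q1, q2}
{q0, q3, q4}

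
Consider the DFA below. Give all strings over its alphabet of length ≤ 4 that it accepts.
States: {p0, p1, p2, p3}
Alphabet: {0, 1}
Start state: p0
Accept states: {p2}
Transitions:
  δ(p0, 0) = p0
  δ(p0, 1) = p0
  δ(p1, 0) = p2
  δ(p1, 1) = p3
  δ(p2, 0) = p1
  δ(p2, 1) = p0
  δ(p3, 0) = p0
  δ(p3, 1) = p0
None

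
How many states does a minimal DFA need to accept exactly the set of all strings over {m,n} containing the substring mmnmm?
By Myhill–Nerode, count the distinguishable equivalence classes: 6 classes — one per longest suffix of the input that is a prefix of 'mmnmm' (lengths 0 through 4), plus an absorbing 'already seen mmnmm' class.
6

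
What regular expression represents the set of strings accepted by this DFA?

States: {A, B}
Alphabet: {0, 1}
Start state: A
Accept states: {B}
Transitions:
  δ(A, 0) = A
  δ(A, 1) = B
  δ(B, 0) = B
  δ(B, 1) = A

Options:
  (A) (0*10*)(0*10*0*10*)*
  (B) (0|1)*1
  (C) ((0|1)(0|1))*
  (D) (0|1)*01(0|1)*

Check each option against the DFA on short strings; one disagreement eliminates an option:
  (A) (0*10*)(0*10*0*10*)*: agrees with the DFA on every string of length ≤ 6
  (B) (0|1)*1: on '10' the DFA goes A → B → B and accepts (B ∈ Accept), but the regex does not match it → eliminate
  (C) ((0|1)(0|1))*: on ε the DFA stays in A and rejects (A ∉ Accept), but the regex matches it → eliminate
  (D) (0|1)*01(0|1)*: on '1' the DFA goes A → B and accepts (B ∈ Accept), but the regex does not match it → eliminate
Only (A) is consistent with the DFA.
(A) (0*10*)(0*10*0*10*)*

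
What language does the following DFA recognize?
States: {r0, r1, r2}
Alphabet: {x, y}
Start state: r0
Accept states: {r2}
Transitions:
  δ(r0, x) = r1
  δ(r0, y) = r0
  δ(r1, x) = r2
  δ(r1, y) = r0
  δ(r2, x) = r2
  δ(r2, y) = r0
Testing a few strings:
  'y' → reject
  'xxxx' → accept
  'xxyy' → reject
  'x' → reject
State roles: r0=last symbol not x; r1=one trailing x; r2=two trailing x's
All strings over {x,y} ending with xx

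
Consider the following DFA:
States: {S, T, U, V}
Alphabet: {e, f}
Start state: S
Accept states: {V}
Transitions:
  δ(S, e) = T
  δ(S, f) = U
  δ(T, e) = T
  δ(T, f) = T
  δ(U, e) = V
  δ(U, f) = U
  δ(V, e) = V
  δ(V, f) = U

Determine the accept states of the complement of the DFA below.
Complement accept states = All states \ Original accept states
= {S, T, U, V} \ {V}
{S, T, U}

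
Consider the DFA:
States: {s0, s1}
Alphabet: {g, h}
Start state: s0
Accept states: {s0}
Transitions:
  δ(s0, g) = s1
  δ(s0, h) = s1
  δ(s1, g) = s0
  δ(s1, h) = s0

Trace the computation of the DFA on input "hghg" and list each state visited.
read 'h': s0 → s1
  read 'g': s1 → s0
  read 'h': s0 → s1
  read 'g': s1 → s0
s0 -> s1 -> s0 -> s1 -> s0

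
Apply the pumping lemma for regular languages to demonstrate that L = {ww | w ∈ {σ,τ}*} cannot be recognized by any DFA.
Assume L is regular with pumping length p. Idea: pumping the leading σ-block breaks the equality of the two halves.
Choose s = σ^p τ σ^p τ ∈ L (with w = σ^p τ). |s| = 2p+2 ≥ p. By the pumping lemma, s = xyz with |xy| ≤ p, |y| > 0, so y = σ^k with k ≥ 1, in the first σ-block. Then xy²z = σ^(p+k) τ σ^p τ, of length 2p+2+k. If k is odd this length is odd, so it cannot be of the form ww. If k is even, each half has length p+1+k/2 ≤ p+k, so the first half lies entirely inside the leading σ-block and contains no τ, while the second half ends in τ; the halves differ. Either way xy²z ∉ L.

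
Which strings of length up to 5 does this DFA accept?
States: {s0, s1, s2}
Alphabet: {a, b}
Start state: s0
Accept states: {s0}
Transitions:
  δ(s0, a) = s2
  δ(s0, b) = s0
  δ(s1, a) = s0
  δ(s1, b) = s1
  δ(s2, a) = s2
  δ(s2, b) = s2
ε, b, bb, bbb, bbbb, bbbbb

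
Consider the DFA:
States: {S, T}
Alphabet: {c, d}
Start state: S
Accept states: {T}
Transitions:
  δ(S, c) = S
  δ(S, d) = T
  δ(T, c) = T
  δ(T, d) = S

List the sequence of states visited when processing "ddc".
read 'd': S → T
  read 'd': T → S
  read 'c': S → S
S -> T -> S -> S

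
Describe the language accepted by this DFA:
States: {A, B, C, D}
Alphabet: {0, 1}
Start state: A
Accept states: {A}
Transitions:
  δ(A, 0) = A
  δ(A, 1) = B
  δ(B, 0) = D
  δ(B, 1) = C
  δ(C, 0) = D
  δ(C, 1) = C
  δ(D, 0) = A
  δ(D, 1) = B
Testing a few strings:
  '01' → reject
  '101' → reject
  '0110' → reject
  '000' → accept
State roles: A=value ≡ 0 (mod 4); B=value ≡ 1 (mod 4); C=value ≡ 3 (mod 4); D=value ≡ 2 (mod 4)
All binary strings representing a multiple of 4 (read in base 2; leading zeros allowed and ε counts as 0)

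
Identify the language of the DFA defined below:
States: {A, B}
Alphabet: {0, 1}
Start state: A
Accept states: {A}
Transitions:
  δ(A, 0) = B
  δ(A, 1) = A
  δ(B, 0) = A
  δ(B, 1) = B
Testing a few strings:
  '1' → accept
  '010' → accept
  '11' → accept
  '100' → accept
State roles: A=even number of 0's so far; B=odd number of 0's so far
All binary strings with an even number of 0's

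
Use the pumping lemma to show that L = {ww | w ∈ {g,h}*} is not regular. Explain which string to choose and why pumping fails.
Assume L is regular with pumping length p. Idea: pumping the leading g-block breaks the equality of the two halves.
Choose s = g^p h g^p h ∈ L (with w = g^p h). |s| = 2p+2 ≥ p. By the pumping lemma, s = xyz with |xy| ≤ p, |y| > 0, so y = g^k with k ≥ 1, in the first g-block. Then xy²z = g^(p+k) h g^p h, of length 2p+2+k. If k is odd this length is odd, so it cannot be of the form ww. If k is even, each half has length p+1+k/2 ≤ p+k, so the first half lies entirely inside the leading g-block and contains no h, while the second half ends in h; the halves differ. Either way xy²z ∉ L.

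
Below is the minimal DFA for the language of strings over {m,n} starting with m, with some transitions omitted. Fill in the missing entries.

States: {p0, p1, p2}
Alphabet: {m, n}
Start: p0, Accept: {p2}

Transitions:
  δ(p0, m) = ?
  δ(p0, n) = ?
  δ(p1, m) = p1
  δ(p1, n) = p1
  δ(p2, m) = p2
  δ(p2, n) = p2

From the language and accept set, identify what each state tracks — p0: no input read; p1: started with n (dead); p2: started with m.
Each missing δ(q, a) is the state matching the new tracked value after reading a.
δ(p0, m) = p2; δ(p0, n) = p1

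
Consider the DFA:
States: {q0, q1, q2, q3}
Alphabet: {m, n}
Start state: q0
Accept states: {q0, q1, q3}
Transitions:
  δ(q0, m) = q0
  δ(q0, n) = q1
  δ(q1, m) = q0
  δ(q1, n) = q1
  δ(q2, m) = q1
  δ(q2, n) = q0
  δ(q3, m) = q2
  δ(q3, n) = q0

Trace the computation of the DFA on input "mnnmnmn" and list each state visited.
read 'm': q0 → q0
  read 'n': q0 → q1
  read 'n': q1 → q1
  read 'm': q1 → q0
  read 'n': q0 → q1
  read 'm': q1 → q0
  read 'n': q0 → q1
q0 -> q0 -> q1 -> q1 -> q0 -> q1 -> q0 -> q1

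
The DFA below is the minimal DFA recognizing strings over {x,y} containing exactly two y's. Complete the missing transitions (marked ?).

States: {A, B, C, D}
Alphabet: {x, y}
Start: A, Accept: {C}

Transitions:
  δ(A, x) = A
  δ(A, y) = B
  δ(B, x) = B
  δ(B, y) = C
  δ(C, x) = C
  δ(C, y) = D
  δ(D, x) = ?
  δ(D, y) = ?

From the language and accept set, identify what each state tracks — A: zero y's; B: one y; C: two y's; D: ≥ three y's (dead).
Each missing δ(q, a) is the state matching the new tracked value after reading a.
δ(D, x) = D; δ(D, y) = D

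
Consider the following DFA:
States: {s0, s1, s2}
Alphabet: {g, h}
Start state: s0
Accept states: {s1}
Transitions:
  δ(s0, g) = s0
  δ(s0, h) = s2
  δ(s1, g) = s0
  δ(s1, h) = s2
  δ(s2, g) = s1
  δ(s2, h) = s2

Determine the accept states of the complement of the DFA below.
Complement accept states = All states \ Original accept states
= {s0, s1, s2} \ {s1}
{s0, s2}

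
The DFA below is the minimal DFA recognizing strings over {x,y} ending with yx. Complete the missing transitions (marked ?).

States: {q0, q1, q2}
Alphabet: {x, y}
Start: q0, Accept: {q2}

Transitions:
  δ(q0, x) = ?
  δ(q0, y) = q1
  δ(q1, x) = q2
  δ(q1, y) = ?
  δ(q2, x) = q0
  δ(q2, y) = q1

From the language and accept set, identify what each state tracks — q0: no suffix match; q1: one trailing y; q2: suffix is yx.
Each missing δ(q, a) is the state matching the new tracked value after reading a.
δ(q0, x) = q0; δ(q1, y) = q1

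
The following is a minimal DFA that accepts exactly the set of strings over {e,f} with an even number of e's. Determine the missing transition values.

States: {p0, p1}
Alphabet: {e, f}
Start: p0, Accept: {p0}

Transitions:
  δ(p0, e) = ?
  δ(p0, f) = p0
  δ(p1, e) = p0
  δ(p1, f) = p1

From the language and accept set, identify what each state tracks — p0: even number of e's so far; p1: odd number of e's so far.
Each missing δ(q, a) is the state matching the new tracked value after reading a.
δ(p0, e) = p1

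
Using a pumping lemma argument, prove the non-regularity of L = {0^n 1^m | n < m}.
Assume L is regular with pumping length p. Idea: pumping up the 0-block makes the 0-count reach the 1-count.
Choose s = 0^p 1^(p+1) ∈ L. By the pumping lemma, s = xyz with |xy| ≤ p, |y| > 0, so y = 0^k with k ≥ 1. Then xy²z = 0^(p+k) 1^(p+1). Since p+k ≥ p+1, the number of 0's is no longer strictly less than the number of 1's, so xy²z ∉ L.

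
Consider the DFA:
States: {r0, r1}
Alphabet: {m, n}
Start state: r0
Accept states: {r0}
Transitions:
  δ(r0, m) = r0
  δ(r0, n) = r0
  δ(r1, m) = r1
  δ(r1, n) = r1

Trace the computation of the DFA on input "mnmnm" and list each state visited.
read 'm': r0 → r0
  read 'n': r0 → r0
  read 'm': r0 → r0
  read 'n': r0 → r0
  read 'm': r0 → r0
r0 -> r0 -> r0 -> r0 -> r0 -> r0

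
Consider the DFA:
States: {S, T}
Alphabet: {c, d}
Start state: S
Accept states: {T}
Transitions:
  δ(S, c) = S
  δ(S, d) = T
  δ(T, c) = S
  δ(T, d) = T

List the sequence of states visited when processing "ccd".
read 'c': S → S
  read 'c': S → S
  read 'd': S → T
S -> S -> S -> T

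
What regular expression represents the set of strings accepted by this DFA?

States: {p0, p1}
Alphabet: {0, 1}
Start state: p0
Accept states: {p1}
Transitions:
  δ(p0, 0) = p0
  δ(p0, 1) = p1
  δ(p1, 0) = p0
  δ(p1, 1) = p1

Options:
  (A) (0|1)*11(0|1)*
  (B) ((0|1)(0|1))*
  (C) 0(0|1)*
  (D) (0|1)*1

Check each option against the DFA on short strings; one disagreement eliminates an option:
  (A) (0|1)*11(0|1)*: on '1' the DFA goes p0 → p1 and accepts (p1 ∈ Accept), but the regex does not match it → eliminate
  (B) ((0|1)(0|1))*: on ε the DFA stays in p0 and rejects (p0 ∉ Accept), but the regex matches it → eliminate
  (C) 0(0|1)*: on '0' the DFA goes p0 → p0 and rejects (p0 ∉ Accept), but the regex matches it → eliminate
  (D) (0|1)*1: agrees with the DFA on every string of length ≤ 6
Only (D) is consistent with the DFA.
(D) (0|1)*1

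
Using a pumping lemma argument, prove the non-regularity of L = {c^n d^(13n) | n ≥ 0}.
Assume L is regular with pumping length p. Idea: pumping the c-block breaks the 1:13 ratio.
Choose s = c^p d^(13p) (length 14p ≥ p). By the pumping lemma, s = xyz with |xy| ≤ p, |y| > 0, so y = c^k with k ≥ 1. Then xy²z = c^(p+k) d^(13p). For this to be in L we would need 13p = 13(p+k), i.e. 13k = 0, contradicting k ≥ 1. So xy²z ∉ L.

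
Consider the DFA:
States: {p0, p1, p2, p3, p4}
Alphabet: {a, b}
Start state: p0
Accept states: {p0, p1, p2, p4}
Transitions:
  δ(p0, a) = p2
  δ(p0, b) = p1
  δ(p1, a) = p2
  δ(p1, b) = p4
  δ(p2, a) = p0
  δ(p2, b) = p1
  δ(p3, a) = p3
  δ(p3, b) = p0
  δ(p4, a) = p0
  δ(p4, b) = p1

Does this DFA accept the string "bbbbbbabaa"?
Processing string "bbbbbbabaa":
  p0 --b--> p1
  p1 --b--> p4
  p4 --b--> p1
  p1 --b--> p4
  p4 --b--> p1
  p1 --b--> p4
  p4 --a--> p0
  p0 --b--> p1
  p1 --a--> p2
  p2 --a--> p0
Final state: p0
Accept states: {p0, p1, p2, p4}
Yes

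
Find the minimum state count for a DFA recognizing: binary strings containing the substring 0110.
By Myhill–Nerode, count the distinguishable equivalence classes: 5 classes — one per longest suffix of the input that is a prefix of '0110' (lengths 0 through 3), plus an absorbing 'already seen 0110' class.
5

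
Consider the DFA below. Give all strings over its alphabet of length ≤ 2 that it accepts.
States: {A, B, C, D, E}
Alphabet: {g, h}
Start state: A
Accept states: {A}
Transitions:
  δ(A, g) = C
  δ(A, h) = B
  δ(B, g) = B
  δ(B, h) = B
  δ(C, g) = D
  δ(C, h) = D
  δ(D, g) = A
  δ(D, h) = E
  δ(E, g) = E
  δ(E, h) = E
ε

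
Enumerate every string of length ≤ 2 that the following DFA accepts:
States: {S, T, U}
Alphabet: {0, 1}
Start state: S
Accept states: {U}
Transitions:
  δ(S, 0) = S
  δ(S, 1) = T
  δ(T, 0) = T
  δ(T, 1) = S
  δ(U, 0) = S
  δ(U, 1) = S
None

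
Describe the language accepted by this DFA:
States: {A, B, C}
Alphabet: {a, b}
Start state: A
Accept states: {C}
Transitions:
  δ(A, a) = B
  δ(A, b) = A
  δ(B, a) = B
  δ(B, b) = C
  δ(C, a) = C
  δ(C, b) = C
Testing a few strings:
  'baaa' → reject
  'ba' → reject
  'abba' → accept
  'baab' → accept
State roles: A=no a seen yet; B=seen a a, waiting for b; C=substring ab seen
All strings over {a,b} containing the substring ab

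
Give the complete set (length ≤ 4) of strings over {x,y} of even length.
ε, xx, xy, yx, yy, xxxx, xxxy, xxyx, xxyy, xyxx, xyxy, xyyx, xyyy, yxxx, yxxy, yxyx, yxyy, yyxx, yyxy, yyyx, yyyy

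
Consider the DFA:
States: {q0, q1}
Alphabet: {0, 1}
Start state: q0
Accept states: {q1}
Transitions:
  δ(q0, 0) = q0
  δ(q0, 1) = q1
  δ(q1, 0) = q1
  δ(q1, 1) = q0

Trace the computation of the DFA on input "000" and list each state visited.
read '0': q0 → q0
  read '0': q0 → q0
  read '0': q0 → q0
q0 -> q0 -> q0 -> q0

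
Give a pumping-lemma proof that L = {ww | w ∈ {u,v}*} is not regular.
Assume L is regular with pumping length p. Idea: pumping the leading u-block breaks the equality of the two halves.
Choose s = u^p v u^p v ∈ L (with w = u^p v). |s| = 2p+2 ≥ p. By the pumping lemma, s = xyz with |xy| ≤ p, |y| > 0, so y = u^k with k ≥ 1, in the first u-block. Then xy²z = u^(p+k) v u^p v, of length 2p+2+k. If k is odd this length is odd, so it cannot be of the form ww. If k is even, each half has length p+1+k/2 ≤ p+k, so the first half lies entirely inside the leading u-block and contains no v, while the second half ends in v; the halves differ. Either way xy²z ∉ L.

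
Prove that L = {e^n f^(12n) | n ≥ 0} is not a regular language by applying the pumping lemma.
Assume L is regular with pumping length p. Idea: pumping the e-block breaks the 1:12 ratio.
Choose s = e^p f^(12p) (length 13p ≥ p). By the pumping lemma, s = xyz with |xy| ≤ p, |y| > 0, so y = e^k with k ≥ 1. Then xy²z = e^(p+k) f^(12p). For this to be in L we would need 12p = 12(p+k), i.e. 12k = 0, contradicting k ≥ 1. So xy²z ∉ L.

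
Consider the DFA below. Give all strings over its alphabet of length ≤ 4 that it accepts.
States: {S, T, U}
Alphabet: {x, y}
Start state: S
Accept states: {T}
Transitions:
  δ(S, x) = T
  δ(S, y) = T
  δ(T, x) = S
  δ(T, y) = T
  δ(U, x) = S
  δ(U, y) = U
x, y, xy, yy, xxx, xxy, xyy, yxx, yxy, yyy, xxxy, xxyy, xyxx, xyxy, xyyy, yxxy, yxyy, yyxx, yyxy, yyyy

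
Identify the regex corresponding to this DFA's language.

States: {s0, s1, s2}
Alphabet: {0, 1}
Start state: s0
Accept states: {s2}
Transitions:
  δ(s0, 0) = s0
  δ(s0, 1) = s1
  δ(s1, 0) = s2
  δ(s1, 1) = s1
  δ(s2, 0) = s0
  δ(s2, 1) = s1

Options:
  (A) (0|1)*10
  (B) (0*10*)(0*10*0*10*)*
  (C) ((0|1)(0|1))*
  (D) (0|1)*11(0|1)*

Check each option against the DFA on short strings; one disagreement eliminates an option:
  (A) (0|1)*10: agrees with the DFA on every string of length ≤ 6
  (B) (0*10*)(0*10*0*10*)*: on '1' the DFA goes s0 → s1 and rejects (s1 ∉ Accept), but the regex matches it → eliminate
  (C) ((0|1)(0|1))*: on ε the DFA stays in s0 and rejects (s0 ∉ Accept), but the regex matches it → eliminate
  (D) (0|1)*11(0|1)*: on '10' the DFA goes s0 → s1 → s2 and accepts (s2 ∈ Accept), but the regex does not match it → eliminate
Only (A) is consistent with the DFA.
(A) (0|1)*10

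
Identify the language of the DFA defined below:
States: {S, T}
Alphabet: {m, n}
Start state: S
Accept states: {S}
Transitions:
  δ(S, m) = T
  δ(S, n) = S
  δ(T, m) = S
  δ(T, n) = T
Testing a few strings:
  'm' → reject
  'nnn' → accept
  'nn' → accept
  'mmn' → accept
State roles: S=even number of m's so far; T=odd number of m's so far
All strings over {m,n} with an even number of m's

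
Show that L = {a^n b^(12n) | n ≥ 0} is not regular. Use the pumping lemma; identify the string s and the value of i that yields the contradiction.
Assume L is regular with pumping length p. Idea: pumping the a-block breaks the 1:12 ratio.
Choose s = a^p b^(12p) (length 13p ≥ p). By the pumping lemma, s = xyz with |xy| ≤ p, |y| > 0, so y = a^k with k ≥ 1. Then xy²z = a^(p+k) b^(12p). For this to be in L we would need 12p = 12(p+k), i.e. 12k = 0, contradicting k ≥ 1. So xy²z ∉ L.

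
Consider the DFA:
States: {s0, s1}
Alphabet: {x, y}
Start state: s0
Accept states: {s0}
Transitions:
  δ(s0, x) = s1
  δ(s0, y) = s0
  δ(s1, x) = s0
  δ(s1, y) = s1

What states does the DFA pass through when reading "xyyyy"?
read 'x': s0 → s1
  read 'y': s1 → s1
  read 'y': s1 → s1
  read 'y': s1 → s1
  read 'y': s1 → s1
s0 -> s1 -> s1 -> s1 -> s1 -> s1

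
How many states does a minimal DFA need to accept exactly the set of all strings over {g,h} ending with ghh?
By Myhill–Nerode, count the distinguishable equivalence classes: 4 classes — one per longest suffix of the input that is a prefix of 'ghh' (lengths 0 through 3); only the length-3 class is accepting.
4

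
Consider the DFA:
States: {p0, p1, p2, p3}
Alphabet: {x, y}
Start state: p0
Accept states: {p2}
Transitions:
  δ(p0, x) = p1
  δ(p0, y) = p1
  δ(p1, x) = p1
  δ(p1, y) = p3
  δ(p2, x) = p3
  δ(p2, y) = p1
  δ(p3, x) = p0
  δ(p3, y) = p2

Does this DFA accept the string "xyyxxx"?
Processing string "xyyxxx":
  p0 --x--> p1
  p1 --y--> p3
  p3 --y--> p2
  p2 --x--> p3
  p3 --x--> p0
  p0 --x--> p1
Final state: p1
Accept states: {p2}
No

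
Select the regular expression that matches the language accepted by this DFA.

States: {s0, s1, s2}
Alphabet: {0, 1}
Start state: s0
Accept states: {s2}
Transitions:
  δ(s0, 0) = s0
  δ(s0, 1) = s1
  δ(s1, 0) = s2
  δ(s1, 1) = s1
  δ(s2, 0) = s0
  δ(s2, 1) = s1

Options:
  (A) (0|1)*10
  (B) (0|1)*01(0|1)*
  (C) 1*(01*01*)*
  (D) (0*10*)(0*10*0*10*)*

Check each option against the DFA on short strings; one disagreement eliminates an option:
  (A) (0|1)*10: agrees with the DFA on every string of length ≤ 6
  (B) (0|1)*01(0|1)*: on '01' the DFA goes s0 → s0 → s1 and rejects (s1 ∉ Accept), but the regex matches it → eliminate
  (C) 1*(01*01*)*: on ε the DFA stays in s0 and rejects (s0 ∉ Accept), but the regex matches it → eliminate
  (D) (0*10*)(0*10*0*10*)*: on '1' the DFA goes s0 → s1 and rejects (s1 ∉ Accept), but the regex matches it → eliminate
Only (A) is consistent with the DFA.
(A) (0|1)*10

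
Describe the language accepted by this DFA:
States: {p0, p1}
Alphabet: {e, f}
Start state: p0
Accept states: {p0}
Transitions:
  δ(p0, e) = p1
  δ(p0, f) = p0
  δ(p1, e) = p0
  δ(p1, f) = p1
Testing a few strings:
  'eff' → reject
  'eee' → reject
  'ef' → reject
  'e' → reject
State roles: p0=even number of e's so far; p1=odd number of e's so far
All strings over {e,f} with an even number of e's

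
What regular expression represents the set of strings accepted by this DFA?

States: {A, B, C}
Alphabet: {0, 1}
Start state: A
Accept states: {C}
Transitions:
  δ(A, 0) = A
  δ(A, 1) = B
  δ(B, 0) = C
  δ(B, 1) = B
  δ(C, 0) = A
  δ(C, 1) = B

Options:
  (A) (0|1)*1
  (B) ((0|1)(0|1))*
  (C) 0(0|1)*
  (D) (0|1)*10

Check each option against the DFA on short strings; one disagreement eliminates an option:
  (A) (0|1)*1: on '1' the DFA goes A → B and rejects (B ∉ Accept), but the regex matches it → eliminate
  (B) ((0|1)(0|1))*: on ε the DFA stays in A and rejects (A ∉ Accept), but the regex matches it → eliminate
  (C) 0(0|1)*: on '0' the DFA goes A → A and rejects (A ∉ Accept), but the regex matches it → eliminate
  (D) (0|1)*10: agrees with the DFA on every string of length ≤ 6
Only (D) is consistent with the DFA.
(D) (0|1)*10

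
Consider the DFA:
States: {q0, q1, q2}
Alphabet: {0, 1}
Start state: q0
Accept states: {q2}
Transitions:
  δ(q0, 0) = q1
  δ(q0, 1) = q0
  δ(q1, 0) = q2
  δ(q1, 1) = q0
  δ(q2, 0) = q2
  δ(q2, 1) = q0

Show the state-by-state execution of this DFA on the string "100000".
read '1': q0 → q0
  read '0': q0 → q1
  read '0': q1 → q2
  read '0': q2 → q2
  read '0': q2 → q2
  read '0': q2 → q2
q0 -> q0 -> q1 -> q2 -> q2 -> q2 -> q2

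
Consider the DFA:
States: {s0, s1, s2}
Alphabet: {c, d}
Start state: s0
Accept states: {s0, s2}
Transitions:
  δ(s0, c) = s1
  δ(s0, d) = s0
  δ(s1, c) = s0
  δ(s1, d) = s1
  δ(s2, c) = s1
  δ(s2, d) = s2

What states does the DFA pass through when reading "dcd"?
read 'd': s0 → s0
  read 'c': s0 → s1
  read 'd': s1 → s1
s0 -> s0 -> s1 -> s1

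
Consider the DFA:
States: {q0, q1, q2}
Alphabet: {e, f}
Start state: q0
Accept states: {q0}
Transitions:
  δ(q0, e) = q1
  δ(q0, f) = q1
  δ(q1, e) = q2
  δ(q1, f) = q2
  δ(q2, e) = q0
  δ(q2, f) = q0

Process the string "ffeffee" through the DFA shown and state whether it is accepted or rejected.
Processing string "ffeffee":
  q0 --f--> q1
  q1 --f--> q2
  q2 --e--> q0
  q0 --f--> q1
  q1 --f--> q2
  q2 --e--> q0
  q0 --e--> q1
Final state: q1
Accept states: {q0}
No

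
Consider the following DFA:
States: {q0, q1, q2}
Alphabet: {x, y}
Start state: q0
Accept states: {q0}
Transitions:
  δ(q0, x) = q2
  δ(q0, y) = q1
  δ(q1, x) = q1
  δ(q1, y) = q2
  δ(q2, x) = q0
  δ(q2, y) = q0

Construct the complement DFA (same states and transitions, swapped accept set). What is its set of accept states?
Complement accept states = All states \ Original accept states
= {q0, q1, q2} \ {q0}
{q1, q2}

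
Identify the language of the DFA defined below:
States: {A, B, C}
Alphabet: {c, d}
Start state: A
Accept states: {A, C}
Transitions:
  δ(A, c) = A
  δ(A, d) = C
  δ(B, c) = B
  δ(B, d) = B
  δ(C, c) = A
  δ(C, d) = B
Testing a few strings:
  'c' → accept
  'cdcd' → accept
  'cc' → accept
  'ddd' → reject
State roles: A=last symbol not d (ok); B=saw dd (dead); C=last symbol d (ok)
All strings over {c,d} with no two consecutive d's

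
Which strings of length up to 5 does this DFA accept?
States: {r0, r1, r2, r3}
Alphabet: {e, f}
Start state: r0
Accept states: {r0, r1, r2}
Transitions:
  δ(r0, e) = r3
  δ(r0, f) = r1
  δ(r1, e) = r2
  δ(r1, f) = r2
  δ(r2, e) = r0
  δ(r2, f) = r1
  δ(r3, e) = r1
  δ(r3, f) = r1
ε, f, ee, ef, fe, ff, eee, eef, efe, eff, fee, fef, ffe, fff, eeee, eeef, eefe, eeff, efee, efef, effe, efff, feef, fefe, feff, ffef, fffe, ffff, eeeef, eeefe, eeeff, eefef, eeffe, eefff, efeef, efefe, efeff, effef, efffe, effff, feeee, feeef, feefe, feeff, fefee, fefef, feffe, fefff, ffeee, ffeef, ffefe, ffeff, fffee, fffef, ffffe, fffff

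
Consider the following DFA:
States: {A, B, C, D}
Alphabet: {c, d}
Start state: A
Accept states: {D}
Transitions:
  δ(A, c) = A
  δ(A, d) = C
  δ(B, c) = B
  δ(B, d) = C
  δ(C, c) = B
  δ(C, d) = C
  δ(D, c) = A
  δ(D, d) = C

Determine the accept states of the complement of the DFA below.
Complement accept states = All states \ Original accept states
= {A, B, C, D} \ {D}
{A, B, C}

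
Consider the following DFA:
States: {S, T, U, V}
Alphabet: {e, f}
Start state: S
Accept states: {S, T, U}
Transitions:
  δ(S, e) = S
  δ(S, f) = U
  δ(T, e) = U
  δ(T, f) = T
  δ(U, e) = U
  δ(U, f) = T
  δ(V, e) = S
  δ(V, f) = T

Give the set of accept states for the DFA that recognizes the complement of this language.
Complement accept states = All states \ Original accept states
= {S, T, U, V} \ {S, T, U}
{V}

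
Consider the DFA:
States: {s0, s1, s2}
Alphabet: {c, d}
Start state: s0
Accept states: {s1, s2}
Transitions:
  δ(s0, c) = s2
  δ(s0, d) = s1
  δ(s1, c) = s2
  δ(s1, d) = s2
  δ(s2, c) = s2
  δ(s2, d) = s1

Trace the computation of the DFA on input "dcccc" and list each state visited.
read 'd': s0 → s1
  read 'c': s1 → s2
  read 'c': s2 → s2
  read 'c': s2 → s2
  read 'c': s2 → s2
s0 -> s1 -> s2 -> s2 -> s2 -> s2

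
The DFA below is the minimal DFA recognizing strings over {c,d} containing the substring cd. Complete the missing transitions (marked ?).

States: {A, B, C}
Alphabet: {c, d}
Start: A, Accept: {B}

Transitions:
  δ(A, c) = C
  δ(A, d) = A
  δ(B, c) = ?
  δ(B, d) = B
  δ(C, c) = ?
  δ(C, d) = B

From the language and accept set, identify what each state tracks — A: no c seen yet; B: substring cd seen; C: seen a c, waiting for d.
Each missing δ(q, a) is the state matching the new tracked value after reading a.
δ(B, c) = B; δ(C, c) = C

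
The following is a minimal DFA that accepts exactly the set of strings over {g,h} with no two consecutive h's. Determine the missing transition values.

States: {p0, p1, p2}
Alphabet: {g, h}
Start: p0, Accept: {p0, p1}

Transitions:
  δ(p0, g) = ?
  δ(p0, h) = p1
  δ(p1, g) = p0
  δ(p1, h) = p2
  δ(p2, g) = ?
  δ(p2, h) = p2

From the language and accept set, identify what each state tracks — p0: last symbol not h (ok); p1: last symbol h (ok); p2: saw hh (dead).
Each missing δ(q, a) is the state matching the new tracked value after reading a.
δ(p0, g) = p0; δ(p2, g) = p2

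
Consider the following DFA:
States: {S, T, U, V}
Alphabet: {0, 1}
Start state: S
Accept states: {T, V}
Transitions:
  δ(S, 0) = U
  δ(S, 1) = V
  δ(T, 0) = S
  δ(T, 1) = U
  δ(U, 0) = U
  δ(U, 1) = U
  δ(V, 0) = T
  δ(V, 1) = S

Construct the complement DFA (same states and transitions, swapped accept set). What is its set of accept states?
Complement accept states = All states \ Original accept states
= {S, T, U, V} \ {T, V}
{S, U}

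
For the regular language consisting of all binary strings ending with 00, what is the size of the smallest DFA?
By Myhill–Nerode, count the distinguishable equivalence classes: 3 classes — one per longest suffix of the input that is a prefix of '00' (lengths 0 through 2); only the length-2 class is accepting.
3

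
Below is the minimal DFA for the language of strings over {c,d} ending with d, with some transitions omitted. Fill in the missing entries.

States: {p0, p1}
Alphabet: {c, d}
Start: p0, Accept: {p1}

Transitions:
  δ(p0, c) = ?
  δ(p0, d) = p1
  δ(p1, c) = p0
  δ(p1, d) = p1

From the language and accept set, identify what each state tracks — p0: last symbol not d; p1: last symbol is d.
Each missing δ(q, a) is the state matching the new tracked value after reading a.
δ(p0, c) = p0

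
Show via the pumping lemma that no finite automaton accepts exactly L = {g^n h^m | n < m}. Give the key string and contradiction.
Assume L is regular with pumping length p. Idea: pumping up the g-block makes the g-count reach the h-count.
Choose s = g^p h^(p+1) ∈ L. By the pumping lemma, s = xyz with |xy| ≤ p, |y| > 0, so y = g^k with k ≥ 1. Then xy²z = g^(p+k) h^(p+1). Since p+k ≥ p+1, the number of g's is no longer strictly less than the number of h's, so xy²z ∉ L.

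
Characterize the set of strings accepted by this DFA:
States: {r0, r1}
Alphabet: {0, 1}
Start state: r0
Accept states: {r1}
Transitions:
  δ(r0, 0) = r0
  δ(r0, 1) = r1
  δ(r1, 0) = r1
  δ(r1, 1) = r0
Testing a few strings:
  '01' → accept
  '011' → reject
  '00' → reject
  '1' → accept
State roles: r0=even number of 1's so far; r1=odd number of 1's so far
All binary strings with an odd number of 1's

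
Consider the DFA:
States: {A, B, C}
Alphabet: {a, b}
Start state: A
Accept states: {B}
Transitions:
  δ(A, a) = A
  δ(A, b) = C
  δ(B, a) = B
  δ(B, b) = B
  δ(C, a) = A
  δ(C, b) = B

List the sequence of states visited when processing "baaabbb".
read 'b': A → C
  read 'a': C → A
  read 'a': A → A
  read 'a': A → A
  read 'b': A → C
  read 'b': C → B
  read 'b': B → B
A -> C -> A -> A -> A -> C -> B -> B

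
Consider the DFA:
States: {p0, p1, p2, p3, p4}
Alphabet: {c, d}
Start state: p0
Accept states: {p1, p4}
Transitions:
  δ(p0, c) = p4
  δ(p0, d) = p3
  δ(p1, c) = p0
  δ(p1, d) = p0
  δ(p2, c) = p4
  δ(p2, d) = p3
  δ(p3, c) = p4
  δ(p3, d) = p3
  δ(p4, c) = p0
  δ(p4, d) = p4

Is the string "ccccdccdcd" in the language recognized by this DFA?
Processing string "ccccdccdcd":
  p0 --c--> p4
  p4 --c--> p0
  p0 --c--> p4
  p4 --c--> p0
  p0 --d--> p3
  p3 --c--> p4
  p4 --c--> p0
  p0 --d--> p3
  p3 --c--> p4
  p4 --d--> p4
Final state: p4
Accept states: {p1, p4}
Yes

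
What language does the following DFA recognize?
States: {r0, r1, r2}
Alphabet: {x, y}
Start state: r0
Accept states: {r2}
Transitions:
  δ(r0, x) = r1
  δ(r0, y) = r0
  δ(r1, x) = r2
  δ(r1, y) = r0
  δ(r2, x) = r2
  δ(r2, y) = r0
Testing a few strings:
  'xx' → accept
  'x' → reject
  'yxxy' → reject
  'yxx' → accept
State roles: r0=last symbol not x; r1=one trailing x; r2=two trailing x's
All strings over {x,y} ending with xx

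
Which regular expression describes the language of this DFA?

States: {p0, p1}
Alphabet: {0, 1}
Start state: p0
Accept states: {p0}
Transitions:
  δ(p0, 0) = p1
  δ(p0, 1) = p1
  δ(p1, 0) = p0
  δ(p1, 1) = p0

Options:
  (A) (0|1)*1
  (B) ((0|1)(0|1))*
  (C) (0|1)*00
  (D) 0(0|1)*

Check each option against the DFA on short strings; one disagreement eliminates an option:
  (A) (0|1)*1: on ε the DFA stays in p0 and accepts (p0 ∈ Accept), but the regex does not match it → eliminate
  (B) ((0|1)(0|1))*: agrees with the DFA on every string of length ≤ 6
  (C) (0|1)*00: on ε the DFA stays in p0 and accepts (p0 ∈ Accept), but the regex does not match it → eliminate
  (D) 0(0|1)*: on ε the DFA stays in p0 and accepts (p0 ∈ Accept), but the regex does not match it → eliminate
Only (B) is consistent with the DFA.
(B) ((0|1)(0|1))*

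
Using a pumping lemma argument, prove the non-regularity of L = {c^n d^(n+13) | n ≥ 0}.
Assume L is regular with pumping length p. Idea: pumping the c-block breaks the fixed offset of 13.
Choose s = c^p d^(p+13) ∈ L. By the pumping lemma, s = xyz with |xy| ≤ p, |y| > 0, so y = c^k with k ≥ 1. Then xy²z = c^(p+k) d^(p+13). For this to be in L we would need p+13 = (p+k)+13, i.e. k = 0, contradicting k ≥ 1. So xy²z ∉ L.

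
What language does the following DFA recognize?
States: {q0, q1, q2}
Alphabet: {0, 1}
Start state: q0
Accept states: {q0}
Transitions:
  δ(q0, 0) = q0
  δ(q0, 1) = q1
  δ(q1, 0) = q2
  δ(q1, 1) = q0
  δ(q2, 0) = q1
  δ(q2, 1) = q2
Testing a few strings:
  '0011' → accept
  '1110' → reject
  '100' → reject
  '00' → accept
State roles: q0=value ≡ 0 (mod 3); q1=value ≡ 1 (mod 3); q2=value ≡ 2 (mod 3)
All binary strings representing a multiple of 3 (read in base 2; leading zeros allowed and ε counts as 0)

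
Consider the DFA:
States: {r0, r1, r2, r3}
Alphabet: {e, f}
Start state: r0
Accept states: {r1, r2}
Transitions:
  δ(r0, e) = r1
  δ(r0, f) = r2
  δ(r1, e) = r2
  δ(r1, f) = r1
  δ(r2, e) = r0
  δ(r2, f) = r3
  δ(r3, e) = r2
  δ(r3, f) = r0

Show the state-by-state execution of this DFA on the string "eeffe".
read 'e': r0 → r1
  read 'e': r1 → r2
  read 'f': r2 → r3
  read 'f': r3 → r0
  read 'e': r0 → r1
r0 -> r1 -> r2 -> r3 -> r0 -> r1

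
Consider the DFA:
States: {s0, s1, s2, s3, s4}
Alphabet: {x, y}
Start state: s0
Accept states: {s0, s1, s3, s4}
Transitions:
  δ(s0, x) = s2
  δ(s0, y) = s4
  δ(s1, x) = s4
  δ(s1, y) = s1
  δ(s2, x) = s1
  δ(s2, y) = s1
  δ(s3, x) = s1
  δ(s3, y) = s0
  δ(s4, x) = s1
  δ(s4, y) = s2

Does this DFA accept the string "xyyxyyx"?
Processing string "xyyxyyx":
  s0 --x--> s2
  s2 --y--> s1
  s1 --y--> s1
  s1 --x--> s4
  s4 --y--> s2
  s2 --y--> s1
  s1 --x--> s4
Final state: s4
Accept states: {s0, s1, s3, s4}
Yes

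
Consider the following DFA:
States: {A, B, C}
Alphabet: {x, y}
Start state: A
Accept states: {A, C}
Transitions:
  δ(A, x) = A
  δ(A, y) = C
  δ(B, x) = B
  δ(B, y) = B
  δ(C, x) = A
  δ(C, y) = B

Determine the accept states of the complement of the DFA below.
Complement accept states = All states \ Original accept states
= {A, B, C} \ {A, C}
{B}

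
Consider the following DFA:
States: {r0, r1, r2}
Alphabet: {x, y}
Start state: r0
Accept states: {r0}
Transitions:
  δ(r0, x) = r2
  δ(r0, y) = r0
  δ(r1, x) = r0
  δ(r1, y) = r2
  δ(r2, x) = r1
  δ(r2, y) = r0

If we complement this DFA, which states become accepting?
Complement accept states = All states \ Original accept states
= {r0, r1, r2} \ {r0}
{r1, r2}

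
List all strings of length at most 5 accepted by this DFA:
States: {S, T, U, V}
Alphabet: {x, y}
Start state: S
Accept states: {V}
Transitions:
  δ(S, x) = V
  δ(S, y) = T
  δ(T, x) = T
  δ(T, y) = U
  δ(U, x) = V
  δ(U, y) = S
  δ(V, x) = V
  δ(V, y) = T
x, xx, xxx, yyx, xxxx, xyyx, yxyx, yyxx, yyyx, xxxxx, xxyyx, xyxyx, xyyxx, xyyyx, yxxyx, yxyxx, yxyyx, yyxxx, yyyxx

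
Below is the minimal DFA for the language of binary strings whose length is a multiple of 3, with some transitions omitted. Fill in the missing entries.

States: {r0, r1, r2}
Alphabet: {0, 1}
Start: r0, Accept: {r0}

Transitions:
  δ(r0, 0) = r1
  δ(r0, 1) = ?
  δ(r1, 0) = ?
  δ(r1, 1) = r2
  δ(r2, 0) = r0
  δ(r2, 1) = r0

From the language and accept set, identify what each state tracks — r0: length ≡ 0 (mod 3); r1: length ≡ 1 (mod 3); r2: length ≡ 2 (mod 3).
Each missing δ(q, a) is the state matching the new tracked value after reading a.
δ(r0, 1) = r1; δ(r1, 0) = r2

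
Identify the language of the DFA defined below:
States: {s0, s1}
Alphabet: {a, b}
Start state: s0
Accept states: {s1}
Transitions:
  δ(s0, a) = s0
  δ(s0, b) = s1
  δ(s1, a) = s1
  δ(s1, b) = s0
Testing a few strings:
  'bb' → reject
  'bba' → reject
  'b' → accept
  'aba' → accept
State roles: s0=even number of b's so far; s1=odd number of b's so far
All strings over {a,b} with an odd number of b's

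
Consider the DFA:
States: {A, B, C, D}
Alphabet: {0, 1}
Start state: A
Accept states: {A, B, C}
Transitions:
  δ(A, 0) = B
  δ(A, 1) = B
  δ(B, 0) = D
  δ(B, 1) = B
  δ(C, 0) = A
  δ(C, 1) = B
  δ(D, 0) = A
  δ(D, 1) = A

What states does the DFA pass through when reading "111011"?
read '1': A → B
  read '1': B → B
  read '1': B → B
  read '0': B → D
  read '1': D → A
  read '1': A → B
A -> B -> B -> B -> D -> A -> B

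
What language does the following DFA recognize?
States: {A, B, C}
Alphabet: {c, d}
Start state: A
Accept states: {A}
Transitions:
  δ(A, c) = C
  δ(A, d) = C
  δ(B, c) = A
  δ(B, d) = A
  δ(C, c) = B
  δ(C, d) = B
Testing a few strings:
  'dd' → reject
  'd' → reject
  'dddc' → reject
  'dc' → reject
State roles: A=length ≡ 0 (mod 3); B=length ≡ 2 (mod 3); C=length ≡ 1 (mod 3)
All strings over {c,d} whose length is a multiple of 3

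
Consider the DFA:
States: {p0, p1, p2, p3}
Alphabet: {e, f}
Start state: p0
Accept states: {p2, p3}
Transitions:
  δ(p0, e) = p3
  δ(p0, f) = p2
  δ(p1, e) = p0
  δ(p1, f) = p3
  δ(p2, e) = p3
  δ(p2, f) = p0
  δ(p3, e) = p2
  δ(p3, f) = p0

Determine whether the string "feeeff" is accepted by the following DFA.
Processing string "feeeff":
  p0 --f--> p2
  p2 --e--> p3
  p3 --e--> p2
  p2 --e--> p3
  p3 --f--> p0
  p0 --f--> p2
Final state: p2
Accept states: {p2, p3}
Yes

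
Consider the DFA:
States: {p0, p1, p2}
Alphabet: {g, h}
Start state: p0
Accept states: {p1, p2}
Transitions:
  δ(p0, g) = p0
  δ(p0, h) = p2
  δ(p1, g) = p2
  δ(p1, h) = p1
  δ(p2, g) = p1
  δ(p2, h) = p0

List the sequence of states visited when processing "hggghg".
read 'h': p0 → p2
  read 'g': p2 → p1
  read 'g': p1 → p2
  read 'g': p2 → p1
  read 'h': p1 → p1
  read 'g': p1 → p2
p0 -> p2 -> p1 -> p2 -> p1 -> p1 -> p2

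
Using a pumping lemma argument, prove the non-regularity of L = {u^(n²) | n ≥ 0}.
Assume L is regular with pumping length p. Idea: pumping adds a fixed amount, but gaps between consecutive squares grow.
Choose s = u^(p²) (length p² ≥ p). By the pumping lemma, s = xyz with |xy| ≤ p, |y| > 0, so |y| = k with 1 ≤ k ≤ p. Then |xy²z| = p²+k. Since p² < p²+k ≤ p²+p < (p+1)², the length p²+k lies strictly between consecutive squares, so it is not a perfect square and xy²z ∉ L.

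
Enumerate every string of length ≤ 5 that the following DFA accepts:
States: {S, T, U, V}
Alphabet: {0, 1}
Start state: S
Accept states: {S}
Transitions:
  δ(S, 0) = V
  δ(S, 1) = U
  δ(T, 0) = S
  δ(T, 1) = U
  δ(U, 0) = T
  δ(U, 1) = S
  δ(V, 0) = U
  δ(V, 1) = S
ε, 01, 11, 001, 100, 0000, 0101, 0111, 1011, 1101, 1111, 00011, 00101, 00111, 01001, 01100, 10001, 10011, 10100, 11001, 11100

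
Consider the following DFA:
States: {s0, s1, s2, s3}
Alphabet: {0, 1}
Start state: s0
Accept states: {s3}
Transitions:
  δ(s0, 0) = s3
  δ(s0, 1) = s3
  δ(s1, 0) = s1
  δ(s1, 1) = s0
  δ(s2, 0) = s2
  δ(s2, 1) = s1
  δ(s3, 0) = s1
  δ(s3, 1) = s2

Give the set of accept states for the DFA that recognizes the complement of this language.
Complement accept states = All states \ Original accept states
= {s0, s1, s2, s3} \ {s3}
{s0, s1, s2}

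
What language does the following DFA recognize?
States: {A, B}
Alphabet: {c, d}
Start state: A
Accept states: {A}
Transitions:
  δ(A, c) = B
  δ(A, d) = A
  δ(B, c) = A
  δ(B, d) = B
Testing a few strings:
  'cc' → accept
  'c' → reject
  'cdd' → reject
  'ddd' → accept
State roles: A=even number of c's so far; B=odd number of c's so far
All strings over {c,d} with an even number of c's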